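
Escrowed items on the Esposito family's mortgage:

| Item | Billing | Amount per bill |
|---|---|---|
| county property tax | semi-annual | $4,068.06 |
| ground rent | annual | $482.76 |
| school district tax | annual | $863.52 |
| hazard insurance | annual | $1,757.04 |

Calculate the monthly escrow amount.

$936.62

County property tax — $4,068.06 × 2 = $8,136.12
Ground rent — $482.76
School district tax — $863.52
Hazard insurance — $1,757.04
Total per year = $11,239.44
Base monthly escrow = $11,239.44 ÷ 12 = $936.62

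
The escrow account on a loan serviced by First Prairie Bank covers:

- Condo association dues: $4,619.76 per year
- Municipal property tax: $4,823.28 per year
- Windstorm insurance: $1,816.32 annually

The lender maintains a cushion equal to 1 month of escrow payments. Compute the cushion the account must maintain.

Condo association dues — $4,619.76
Municipal property tax — $4,823.28
Windstorm insurance — $1,816.32
Yearly total = $11,259.36
Per month = $11,259.36 / 12 = $938.28
Cushion = 1 × $938.28 = $938.28

$938.28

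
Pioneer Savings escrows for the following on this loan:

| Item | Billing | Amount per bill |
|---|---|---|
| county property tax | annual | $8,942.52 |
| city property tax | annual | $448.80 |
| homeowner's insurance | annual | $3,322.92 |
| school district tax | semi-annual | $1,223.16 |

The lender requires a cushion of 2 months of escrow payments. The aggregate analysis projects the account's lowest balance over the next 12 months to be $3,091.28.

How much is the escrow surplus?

County property tax — $8,942.52 per year
City property tax — $448.80 per year
Homeowner's insurance — $3,322.92 per year
School district tax — $1,223.16 × 2 = $2,446.32 per year
Annual escrow total = $8,942.52 + $448.80 + $3,322.92 + $2,446.32 = $15,160.56
Monthly = $15,160.56 ÷ 12 = $1,263.38
Required cushion = 2 × $1,263.38 = $2,526.76
Excess over cushion: $3,091.28 − $2,526.76 = $564.52

$564.52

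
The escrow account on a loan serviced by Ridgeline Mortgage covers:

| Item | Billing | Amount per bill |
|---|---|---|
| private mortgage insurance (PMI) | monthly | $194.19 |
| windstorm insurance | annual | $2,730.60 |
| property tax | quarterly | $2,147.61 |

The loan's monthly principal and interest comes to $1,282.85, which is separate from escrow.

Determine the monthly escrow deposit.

Private mortgage insurance (PMI) = $194.19 × 12 = $2,330.28 annually
Windstorm insurance = $2,730.60 annually
Property tax = $2,147.61 × 4 = $8,590.44 annually
Total annual escrow = $13,651.32
Monthly = $13,651.32 ÷ 12 = $1,137.61

$1,137.61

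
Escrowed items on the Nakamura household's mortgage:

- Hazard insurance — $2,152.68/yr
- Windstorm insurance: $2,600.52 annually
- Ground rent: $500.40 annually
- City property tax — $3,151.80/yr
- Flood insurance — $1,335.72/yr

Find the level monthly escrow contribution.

$811.76

Hazard insurance — $2,152.68/yr
Windstorm insurance — $2,600.52/yr
Ground rent — $500.40/yr
City property tax — $3,151.80/yr
Flood insurance — $1,335.72/yr
Combined annual = $9,741.12
Monthly escrow = $9,741.12 ÷ 12 = $811.76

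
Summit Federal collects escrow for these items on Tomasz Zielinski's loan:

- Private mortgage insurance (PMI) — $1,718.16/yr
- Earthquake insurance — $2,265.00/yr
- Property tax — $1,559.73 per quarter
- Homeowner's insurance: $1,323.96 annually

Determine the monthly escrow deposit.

$962.17

Private mortgage insurance (PMI) = $1,718.16 per year
Earthquake insurance = $2,265.00 per year
Property tax = $1,559.73 × 4 = $6,238.92 per year
Homeowner's insurance = $1,323.96 per year
Combined annual = $1,718.16 + $2,265.00 + $6,238.92 + $1,323.96 = $11,546.04
Base monthly escrow = $11,546.04 / 12 = $962.17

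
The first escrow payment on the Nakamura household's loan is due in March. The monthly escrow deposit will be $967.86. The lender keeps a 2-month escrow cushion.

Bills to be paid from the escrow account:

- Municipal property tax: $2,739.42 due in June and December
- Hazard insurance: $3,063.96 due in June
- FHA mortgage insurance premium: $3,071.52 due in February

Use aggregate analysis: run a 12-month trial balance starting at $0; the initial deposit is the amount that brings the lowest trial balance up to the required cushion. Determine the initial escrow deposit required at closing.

$3,867.66

Cushion = 2 × $967.86 = $1,935.72
Trial balance (start $0, +$967.86 each month, − disbursements):
  Mar: +$967.86 → $967.86
  Apr: +$967.86 → $1,935.72
  May: +$967.86 → $2,903.58
  Jun: +$967.86 − $5,803.38 → -$1,931.94
  Jul: +$967.86 → -$964.08
  Aug: +$967.86 → $3.78
  Sep: +$967.86 → $971.64
  Oct: +$967.86 → $1,939.50
  Nov: +$967.86 → $2,907.36
  Dec: +$967.86 − $2,739.42 → $1,135.80
  Jan: +$967.86 → $2,103.66
  Feb: +$967.86 − $3,071.52 → $0.00
Lowest trial balance = -$1,931.94 (Jun)
Initial deposit = cushion − low point = $1,935.72 − (-$1,931.94) = $3,867.66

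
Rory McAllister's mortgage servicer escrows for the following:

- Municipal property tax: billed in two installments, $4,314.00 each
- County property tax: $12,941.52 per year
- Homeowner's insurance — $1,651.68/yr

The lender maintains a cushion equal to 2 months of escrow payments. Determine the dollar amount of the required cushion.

$3,870.20

Municipal property tax — $4,314.00 × 2 = $8,628.00 per year
County property tax — $12,941.52 per year
Homeowner's insurance — $1,651.68 per year
Total annual escrow = $8,628.00 + $12,941.52 + $1,651.68 = $23,221.20
Monthly = $23,221.20 / 12 = $1,935.10
Cushion = 2 × $1,935.10 = $3,870.20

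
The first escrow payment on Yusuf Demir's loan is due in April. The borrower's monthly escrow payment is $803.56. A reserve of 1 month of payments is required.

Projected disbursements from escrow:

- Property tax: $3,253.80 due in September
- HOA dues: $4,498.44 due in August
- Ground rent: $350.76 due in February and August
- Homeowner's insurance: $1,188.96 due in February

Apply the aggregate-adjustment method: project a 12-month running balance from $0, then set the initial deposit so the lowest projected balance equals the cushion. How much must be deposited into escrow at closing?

Cushion = 1 × $803.56 = $803.56
Trial balance (start $0, +$803.56 each month, − disbursements):
  Apr: +$803.56 → $803.56
  May: +$803.56 → $1,607.12
  Jun: +$803.56 → $2,410.68
  Jul: +$803.56 → $3,214.24
  Aug: +$803.56 − $4,849.20 → -$831.40
  Sep: +$803.56 − $3,253.80 → -$3,281.64
  Oct: +$803.56 → -$2,478.08
  Nov: +$803.56 → -$1,674.52
  Dec: +$803.56 → -$870.96
  Jan: +$803.56 → -$67.40
  Feb: +$803.56 − $1,539.72 → -$803.56
  Mar: +$803.56 → $0.00
Lowest trial balance = -$3,281.64 (Sep)
Initial deposit = cushion − low point = $803.56 − (-$3,281.64) = $4,085.20

$4,085.20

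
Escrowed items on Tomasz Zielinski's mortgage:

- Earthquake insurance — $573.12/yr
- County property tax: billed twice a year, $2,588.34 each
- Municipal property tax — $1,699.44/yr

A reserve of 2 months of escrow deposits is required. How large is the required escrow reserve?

$1,241.54

Earthquake insurance — $573.12 per year
County property tax — $2,588.34 × 2 = $5,176.68 per year
Municipal property tax — $1,699.44 per year
Annual escrow total = $7,449.24
Monthly = $7,449.24 ÷ 12 = $620.77
Cushion = 2 × $620.77 = $1,241.54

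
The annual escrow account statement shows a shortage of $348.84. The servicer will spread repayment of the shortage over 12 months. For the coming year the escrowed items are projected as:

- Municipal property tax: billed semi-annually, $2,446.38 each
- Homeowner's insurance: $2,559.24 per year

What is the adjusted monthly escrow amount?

$650.07

Municipal property tax — $2,446.38 × 2 = $4,892.76
Homeowner's insurance — $2,559.24
Annual escrow total = $7,452.00
Per month = $7,452.00 / 12 = $621.00
Shortage per month = $348.84 / 12 = $29.07
New monthly escrow = $621.00 + $29.07 = $650.07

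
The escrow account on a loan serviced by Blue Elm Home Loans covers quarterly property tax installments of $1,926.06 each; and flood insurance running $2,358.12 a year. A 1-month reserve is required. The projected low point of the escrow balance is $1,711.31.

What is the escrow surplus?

$872.78

Property tax — $1,926.06 × 4 = $7,704.24 annually
Flood insurance — $2,358.12 annually
Total annual escrow = $7,704.24 + $2,358.12 = $10,062.36
Monthly escrow = $10,062.36 ÷ 12 = $838.53
Required cushion = 1 × $838.53 = $838.53
Excess over cushion: $1,711.31 − $838.53 = $872.78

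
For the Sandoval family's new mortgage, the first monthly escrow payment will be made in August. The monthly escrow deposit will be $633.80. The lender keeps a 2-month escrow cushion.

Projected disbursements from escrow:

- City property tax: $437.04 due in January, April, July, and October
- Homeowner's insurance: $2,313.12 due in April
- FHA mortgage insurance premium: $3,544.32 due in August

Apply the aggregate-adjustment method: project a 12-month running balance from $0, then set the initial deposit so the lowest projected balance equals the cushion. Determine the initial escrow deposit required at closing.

Cushion = 2 × $633.80 = $1,267.60
Trial balance (start $0, +$633.80 each month, − disbursements):
  Aug: +$633.80 − $3,544.32 → -$2,910.52
  Sep: +$633.80 → -$2,276.72
  Oct: +$633.80 − $437.04 → -$2,079.96
  Nov: +$633.80 → -$1,446.16
  Dec: +$633.80 → -$812.36
  Jan: +$633.80 − $437.04 → -$615.60
  Feb: +$633.80 → $18.20
  Mar: +$633.80 → $652.00
  Apr: +$633.80 − $2,750.16 → -$1,464.36
  May: +$633.80 → -$830.56
  Jun: +$633.80 → -$196.76
  Jul: +$633.80 − $437.04 → $0.00
Lowest trial balance = -$2,910.52 (Aug)
Initial deposit = cushion − low point = $1,267.60 − (-$2,910.52) = $4,178.12

$4,178.12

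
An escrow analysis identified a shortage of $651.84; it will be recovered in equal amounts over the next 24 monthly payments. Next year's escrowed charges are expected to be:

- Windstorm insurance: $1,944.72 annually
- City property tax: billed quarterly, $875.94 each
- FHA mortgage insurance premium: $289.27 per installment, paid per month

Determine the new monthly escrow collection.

$770.47

Windstorm insurance = $1,944.72 annually
City property tax = $875.94 × 4 = $3,503.76 annually
FHA mortgage insurance premium = $289.27 × 12 = $3,471.24 annually
Yearly total = $1,944.72 + $3,503.76 + $3,471.24 = $8,919.72
Base monthly escrow = $8,919.72 / 12 = $743.31
Shortage spread = $651.84 ÷ 24 = $27.16/mo
New monthly escrow = $743.31 + $27.16 = $770.47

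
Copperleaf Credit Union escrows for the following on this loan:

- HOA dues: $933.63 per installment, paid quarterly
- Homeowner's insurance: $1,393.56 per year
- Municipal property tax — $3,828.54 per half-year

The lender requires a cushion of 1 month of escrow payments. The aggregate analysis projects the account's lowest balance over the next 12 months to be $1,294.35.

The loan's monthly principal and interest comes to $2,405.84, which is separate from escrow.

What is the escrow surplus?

$228.92

HOA dues = $933.63 × 4 = $3,734.52 annually
Homeowner's insurance = $1,393.56 annually
Municipal property tax = $3,828.54 × 2 = $7,657.08 annually
Combined annual = $3,734.52 + $1,393.56 + $7,657.08 = $12,785.16
Base monthly escrow = $12,785.16 / 12 = $1,065.43
Required cushion = 1 × $1,065.43 = $1,065.43
Excess over cushion: $1,294.35 − $1,065.43 = $228.92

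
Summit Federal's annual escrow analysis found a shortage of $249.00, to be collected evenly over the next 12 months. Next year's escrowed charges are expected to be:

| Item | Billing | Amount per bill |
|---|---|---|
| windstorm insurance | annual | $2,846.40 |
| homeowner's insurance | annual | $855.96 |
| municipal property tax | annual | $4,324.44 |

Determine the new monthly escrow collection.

Windstorm insurance: $2,846.40
Homeowner's insurance: $855.96
Municipal property tax: $4,324.44
Combined annual = $8,026.80
Per month = $8,026.80 / 12 = $668.90
Shortage per month = $249.00 / 12 = $20.75
New monthly escrow = $668.90 + $20.75 = $689.65

$689.65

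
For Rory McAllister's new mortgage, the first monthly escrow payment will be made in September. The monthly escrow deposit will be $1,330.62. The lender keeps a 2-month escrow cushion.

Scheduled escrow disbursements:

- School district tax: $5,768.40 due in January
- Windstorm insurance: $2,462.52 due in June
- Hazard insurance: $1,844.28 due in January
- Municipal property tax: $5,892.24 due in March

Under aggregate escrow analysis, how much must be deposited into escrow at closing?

$6,851.82

Cushion = 2 × $1,330.62 = $2,661.24
Trial balance (start $0, +$1,330.62 each month, − disbursements):
  Sep: +$1,330.62 → $1,330.62
  Oct: +$1,330.62 → $2,661.24
  Nov: +$1,330.62 → $3,991.86
  Dec: +$1,330.62 → $5,322.48
  Jan: +$1,330.62 − $7,612.68 → -$959.58
  Feb: +$1,330.62 → $371.04
  Mar: +$1,330.62 − $5,892.24 → -$4,190.58
  Apr: +$1,330.62 → -$2,859.96
  May: +$1,330.62 → -$1,529.34
  Jun: +$1,330.62 − $2,462.52 → -$2,661.24
  Jul: +$1,330.62 → -$1,330.62
  Aug: +$1,330.62 → $0.00
Lowest trial balance = -$4,190.58 (Mar)
Initial deposit = cushion − low point = $2,661.24 − (-$4,190.58) = $6,851.82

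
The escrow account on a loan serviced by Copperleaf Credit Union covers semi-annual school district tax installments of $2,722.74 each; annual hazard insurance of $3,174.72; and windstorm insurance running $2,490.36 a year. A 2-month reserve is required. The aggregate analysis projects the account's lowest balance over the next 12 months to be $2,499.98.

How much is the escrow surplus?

School district tax = $2,722.74 × 2 = $5,445.48 per year
Hazard insurance = $3,174.72 per year
Windstorm insurance = $2,490.36 per year
Combined annual = $5,445.48 + $3,174.72 + $2,490.36 = $11,110.56
Base monthly escrow = $11,110.56 ÷ 12 = $925.88
Required reserve = 2 × $925.88 = $1,851.76
Excess over cushion: $2,499.98 − $1,851.76 = $648.22

$648.22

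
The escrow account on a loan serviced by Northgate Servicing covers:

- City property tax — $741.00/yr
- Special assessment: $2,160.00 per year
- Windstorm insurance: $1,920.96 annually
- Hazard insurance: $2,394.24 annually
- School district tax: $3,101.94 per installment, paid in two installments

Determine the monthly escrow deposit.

City property tax = $741.00/yr
Special assessment = $2,160.00/yr
Windstorm insurance = $1,920.96/yr
Hazard insurance = $2,394.24/yr
School district tax = $3,101.94 × 2 = $6,203.88/yr
Yearly total = $741.00 + $2,160.00 + $1,920.96 + $2,394.24 + $6,203.88 = $13,420.08
Base monthly escrow = $13,420.08 / 12 = $1,118.34

$1,118.34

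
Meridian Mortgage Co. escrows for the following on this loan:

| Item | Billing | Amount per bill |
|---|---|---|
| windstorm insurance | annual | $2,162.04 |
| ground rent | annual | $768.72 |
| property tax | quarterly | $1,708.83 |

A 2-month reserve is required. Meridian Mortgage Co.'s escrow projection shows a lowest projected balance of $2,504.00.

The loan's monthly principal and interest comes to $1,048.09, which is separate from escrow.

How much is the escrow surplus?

Windstorm insurance: $2,162.04/yr
Ground rent: $768.72/yr
Property tax: $1,708.83 × 4 = $6,835.32/yr
Yearly total = $9,766.08
Monthly = $9,766.08 / 12 = $813.84
Cushion = 2 × $813.84 = $1,627.68
Excess over cushion: $2,504.00 − $1,627.68 = $876.32

$876.32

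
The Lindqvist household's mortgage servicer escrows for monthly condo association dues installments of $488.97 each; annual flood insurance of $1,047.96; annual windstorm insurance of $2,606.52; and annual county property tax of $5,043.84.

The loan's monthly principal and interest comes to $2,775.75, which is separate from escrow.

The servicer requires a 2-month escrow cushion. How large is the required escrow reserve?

Condo association dues — $488.97 × 12 = $5,867.64/yr
Flood insurance — $1,047.96/yr
Windstorm insurance — $2,606.52/yr
County property tax — $5,043.84/yr
Combined annual = $14,565.96
Monthly escrow = $14,565.96 / 12 = $1,213.83
Reserve = 2 × $1,213.83 = $2,427.66

$2,427.66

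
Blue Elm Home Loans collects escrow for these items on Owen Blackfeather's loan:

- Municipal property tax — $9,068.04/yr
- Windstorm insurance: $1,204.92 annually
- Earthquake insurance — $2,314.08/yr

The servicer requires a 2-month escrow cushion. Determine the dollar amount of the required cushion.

$2,097.84

Municipal property tax: $9,068.04
Windstorm insurance: $1,204.92
Earthquake insurance: $2,314.08
Annual escrow total = $12,587.04
Base monthly escrow = $12,587.04 / 12 = $1,048.92
Required cushion = 2 × $1,048.92 = $2,097.84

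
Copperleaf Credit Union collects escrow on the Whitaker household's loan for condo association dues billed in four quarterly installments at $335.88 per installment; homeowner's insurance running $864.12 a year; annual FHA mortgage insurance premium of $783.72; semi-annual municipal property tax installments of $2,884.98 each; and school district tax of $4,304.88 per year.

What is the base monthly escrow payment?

$1,088.85

Condo association dues = $335.88 × 4 = $1,343.52/yr
Homeowner's insurance = $864.12/yr
FHA mortgage insurance premium = $783.72/yr
Municipal property tax = $2,884.98 × 2 = $5,769.96/yr
School district tax = $4,304.88/yr
Combined annual = $13,066.20
Monthly escrow = $13,066.20 / 12 = $1,088.85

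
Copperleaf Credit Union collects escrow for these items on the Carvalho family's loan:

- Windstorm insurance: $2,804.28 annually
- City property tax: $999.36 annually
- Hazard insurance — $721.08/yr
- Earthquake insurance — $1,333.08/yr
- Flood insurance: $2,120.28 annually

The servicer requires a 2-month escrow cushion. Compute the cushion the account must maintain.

Windstorm insurance — $2,804.28/yr
City property tax — $999.36/yr
Hazard insurance — $721.08/yr
Earthquake insurance — $1,333.08/yr
Flood insurance — $2,120.28/yr
Yearly total = $2,804.28 + $999.36 + $721.08 + $1,333.08 + $2,120.28 = $7,978.08
Monthly = $7,978.08 ÷ 12 = $664.84
Reserve = 2 × $664.84 = $1,329.68

$1,329.68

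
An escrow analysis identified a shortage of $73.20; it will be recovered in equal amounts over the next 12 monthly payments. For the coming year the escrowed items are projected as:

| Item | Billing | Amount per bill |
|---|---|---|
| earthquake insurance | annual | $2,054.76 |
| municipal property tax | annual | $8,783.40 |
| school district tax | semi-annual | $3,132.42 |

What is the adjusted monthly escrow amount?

$1,431.35

Earthquake insurance = $2,054.76/yr
Municipal property tax = $8,783.40/yr
School district tax = $3,132.42 × 2 = $6,264.84/yr
Yearly total = $2,054.76 + $8,783.40 + $6,264.84 = $17,103.00
Per month = $17,103.00 / 12 = $1,425.25
Monthly shortage recovery: $73.20 ÷ 12 = $6.10
Adjusted monthly = $1,425.25 + $6.10 = $1,431.35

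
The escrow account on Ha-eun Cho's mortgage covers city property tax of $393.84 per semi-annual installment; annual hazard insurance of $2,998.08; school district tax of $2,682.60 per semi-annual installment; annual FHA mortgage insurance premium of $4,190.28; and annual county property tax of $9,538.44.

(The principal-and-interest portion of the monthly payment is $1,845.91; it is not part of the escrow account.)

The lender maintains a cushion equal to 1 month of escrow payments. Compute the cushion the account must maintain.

City property tax: $393.84 × 2 = $787.68
Hazard insurance: $2,998.08
School district tax: $2,682.60 × 2 = $5,365.20
FHA mortgage insurance premium: $4,190.28
County property tax: $9,538.44
Total annual escrow = $787.68 + $2,998.08 + $5,365.20 + $4,190.28 + $9,538.44 = $22,879.68
Per month = $22,879.68 ÷ 12 = $1,906.64
Cushion = 1 × $1,906.64 = $1,906.64

$1,906.64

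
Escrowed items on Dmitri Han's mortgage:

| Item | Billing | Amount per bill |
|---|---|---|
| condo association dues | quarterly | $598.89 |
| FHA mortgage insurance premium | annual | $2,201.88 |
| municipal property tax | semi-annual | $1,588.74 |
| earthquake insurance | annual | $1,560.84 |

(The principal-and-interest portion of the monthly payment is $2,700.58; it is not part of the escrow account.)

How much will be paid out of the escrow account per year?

Condo association dues — $598.89 × 4 = $2,395.56 per year
FHA mortgage insurance premium — $2,201.88 per year
Municipal property tax — $1,588.74 × 2 = $3,177.48 per year
Earthquake insurance — $1,560.84 per year
Combined annual = $2,395.56 + $2,201.88 + $3,177.48 + $1,560.84 = $9,335.76

$9,335.76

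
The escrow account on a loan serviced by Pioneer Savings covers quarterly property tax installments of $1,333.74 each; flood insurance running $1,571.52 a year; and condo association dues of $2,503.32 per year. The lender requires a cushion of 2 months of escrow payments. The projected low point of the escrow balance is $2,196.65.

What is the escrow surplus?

$628.35

Property tax: $1,333.74 × 4 = $5,334.96 per year
Flood insurance: $1,571.52 per year
Condo association dues: $2,503.32 per year
Total annual escrow = $5,334.96 + $1,571.52 + $2,503.32 = $9,409.80
Monthly = $9,409.80 ÷ 12 = $784.15
Cushion = 2 × $784.15 = $1,568.30
Surplus = $2,196.65 − $1,568.30 = $628.35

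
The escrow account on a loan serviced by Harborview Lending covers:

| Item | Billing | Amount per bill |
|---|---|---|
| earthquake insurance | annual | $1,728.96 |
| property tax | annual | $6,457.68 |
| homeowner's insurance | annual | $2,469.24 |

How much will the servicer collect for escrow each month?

$887.99

Earthquake insurance — $1,728.96/yr
Property tax — $6,457.68/yr
Homeowner's insurance — $2,469.24/yr
Combined annual = $10,655.88
Monthly = $10,655.88 ÷ 12 = $887.99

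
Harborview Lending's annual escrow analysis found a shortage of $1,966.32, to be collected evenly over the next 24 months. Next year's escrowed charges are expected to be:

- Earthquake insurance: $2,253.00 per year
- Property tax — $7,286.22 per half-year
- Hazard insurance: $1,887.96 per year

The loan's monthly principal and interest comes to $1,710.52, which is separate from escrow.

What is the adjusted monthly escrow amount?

$1,641.38

Earthquake insurance: $2,253.00
Property tax: $7,286.22 × 2 = $14,572.44
Hazard insurance: $1,887.96
Total per year = $2,253.00 + $14,572.44 + $1,887.96 = $18,713.40
Monthly escrow = $18,713.40 / 12 = $1,559.45
Shortage spread = $1,966.32 ÷ 24 = $81.93/mo
Adjusted monthly = $1,559.45 + $81.93 = $1,641.38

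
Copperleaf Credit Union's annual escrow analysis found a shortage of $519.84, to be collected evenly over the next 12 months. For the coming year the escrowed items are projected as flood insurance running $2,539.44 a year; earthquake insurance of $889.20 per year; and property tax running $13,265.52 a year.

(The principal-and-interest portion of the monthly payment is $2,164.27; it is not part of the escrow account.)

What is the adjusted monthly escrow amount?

$1,434.50

Flood insurance: $2,539.44 annually
Earthquake insurance: $889.20 annually
Property tax: $13,265.52 annually
Yearly total = $2,539.44 + $889.20 + $13,265.52 = $16,694.16
Base monthly escrow = $16,694.16 ÷ 12 = $1,391.18
Monthly shortage recovery: $519.84 ÷ 12 = $43.32
Adjusted monthly = $1,391.18 + $43.32 = $1,434.50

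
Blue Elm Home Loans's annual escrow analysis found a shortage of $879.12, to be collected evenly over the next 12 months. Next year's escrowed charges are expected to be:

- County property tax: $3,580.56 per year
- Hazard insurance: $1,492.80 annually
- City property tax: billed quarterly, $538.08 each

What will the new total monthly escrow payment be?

County property tax = $3,580.56/yr
Hazard insurance = $1,492.80/yr
City property tax = $538.08 × 4 = $2,152.32/yr
Annual escrow total = $7,225.68
Base monthly escrow = $7,225.68 ÷ 12 = $602.14
Shortage spread = $879.12 ÷ 12 = $73.26/mo
New monthly escrow = $602.14 + $73.26 = $675.40

$675.40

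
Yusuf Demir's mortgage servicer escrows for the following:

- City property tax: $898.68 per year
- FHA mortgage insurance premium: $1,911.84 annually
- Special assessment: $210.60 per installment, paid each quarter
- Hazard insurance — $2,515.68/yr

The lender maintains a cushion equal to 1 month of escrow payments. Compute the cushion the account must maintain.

City property tax — $898.68/yr
FHA mortgage insurance premium — $1,911.84/yr
Special assessment — $210.60 × 4 = $842.40/yr
Hazard insurance — $2,515.68/yr
Yearly total = $898.68 + $1,911.84 + $842.40 + $2,515.68 = $6,168.60
Monthly = $6,168.60 / 12 = $514.05
Cushion = 1 × $514.05 = $514.05

$514.05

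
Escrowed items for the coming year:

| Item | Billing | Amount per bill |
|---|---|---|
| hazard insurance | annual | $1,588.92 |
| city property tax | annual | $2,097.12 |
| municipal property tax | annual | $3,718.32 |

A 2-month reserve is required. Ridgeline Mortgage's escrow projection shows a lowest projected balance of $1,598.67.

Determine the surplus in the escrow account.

Hazard insurance — $1,588.92/yr
City property tax — $2,097.12/yr
Municipal property tax — $3,718.32/yr
Yearly total = $1,588.92 + $2,097.12 + $3,718.32 = $7,404.36
Monthly = $7,404.36 / 12 = $617.03
Required cushion = 2 × $617.03 = $1,234.06
Surplus = $1,598.67 − $1,234.06 = $364.61

$364.61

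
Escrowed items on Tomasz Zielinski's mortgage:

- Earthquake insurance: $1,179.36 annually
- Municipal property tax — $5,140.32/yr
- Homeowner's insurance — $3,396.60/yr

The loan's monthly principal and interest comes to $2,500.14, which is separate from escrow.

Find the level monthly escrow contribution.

Earthquake insurance — $1,179.36/yr
Municipal property tax — $5,140.32/yr
Homeowner's insurance — $3,396.60/yr
Combined annual = $1,179.36 + $5,140.32 + $3,396.60 = $9,716.28
Monthly = $9,716.28 ÷ 12 = $809.69

$809.69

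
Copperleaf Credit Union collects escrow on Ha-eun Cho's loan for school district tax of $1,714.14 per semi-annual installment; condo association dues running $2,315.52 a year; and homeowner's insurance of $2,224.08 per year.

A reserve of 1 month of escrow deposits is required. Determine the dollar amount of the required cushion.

School district tax: $1,714.14 × 2 = $3,428.28 per year
Condo association dues: $2,315.52 per year
Homeowner's insurance: $2,224.08 per year
Annual escrow total = $3,428.28 + $2,315.52 + $2,224.08 = $7,967.88
Monthly escrow = $7,967.88 / 12 = $663.99
Required cushion = 1 × $663.99 = $663.99

$663.99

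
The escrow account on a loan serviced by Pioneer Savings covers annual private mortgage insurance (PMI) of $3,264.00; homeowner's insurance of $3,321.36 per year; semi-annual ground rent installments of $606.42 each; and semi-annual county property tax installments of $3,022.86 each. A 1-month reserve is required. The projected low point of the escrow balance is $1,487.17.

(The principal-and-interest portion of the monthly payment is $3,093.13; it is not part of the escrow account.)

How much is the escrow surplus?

Private mortgage insurance (PMI): $3,264.00/yr
Homeowner's insurance: $3,321.36/yr
Ground rent: $606.42 × 2 = $1,212.84/yr
County property tax: $3,022.86 × 2 = $6,045.72/yr
Yearly total = $13,843.92
Monthly = $13,843.92 / 12 = $1,153.66
Required reserve = 1 × $1,153.66 = $1,153.66
Excess over cushion: $1,487.17 − $1,153.66 = $333.51

$333.51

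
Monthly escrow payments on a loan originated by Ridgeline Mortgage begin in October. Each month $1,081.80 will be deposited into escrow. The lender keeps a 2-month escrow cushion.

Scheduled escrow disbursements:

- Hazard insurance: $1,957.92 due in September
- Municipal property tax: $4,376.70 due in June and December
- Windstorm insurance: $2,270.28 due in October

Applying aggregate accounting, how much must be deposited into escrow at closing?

$5,565.18

Cushion = 2 × $1,081.80 = $2,163.60
Trial balance (start $0, +$1,081.80 each month, − disbursements):
  Oct: +$1,081.80 − $2,270.28 → -$1,188.48
  Nov: +$1,081.80 → -$106.68
  Dec: +$1,081.80 − $4,376.70 → -$3,401.58
  Jan: +$1,081.80 → -$2,319.78
  Feb: +$1,081.80 → -$1,237.98
  Mar: +$1,081.80 → -$156.18
  Apr: +$1,081.80 → $925.62
  May: +$1,081.80 → $2,007.42
  Jun: +$1,081.80 − $4,376.70 → -$1,287.48
  Jul: +$1,081.80 → -$205.68
  Aug: +$1,081.80 → $876.12
  Sep: +$1,081.80 − $1,957.92 → $0.00
Lowest trial balance = -$3,401.58 (Dec)
Initial deposit = cushion − low point = $2,163.60 − (-$3,401.58) = $5,565.18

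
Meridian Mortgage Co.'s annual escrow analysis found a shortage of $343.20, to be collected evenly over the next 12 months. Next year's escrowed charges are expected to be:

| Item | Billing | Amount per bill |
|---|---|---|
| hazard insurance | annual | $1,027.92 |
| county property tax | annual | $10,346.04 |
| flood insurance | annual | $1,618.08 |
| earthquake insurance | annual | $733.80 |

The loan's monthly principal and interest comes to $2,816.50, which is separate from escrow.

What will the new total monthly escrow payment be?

$1,172.42

Hazard insurance: $1,027.92 per year
County property tax: $10,346.04 per year
Flood insurance: $1,618.08 per year
Earthquake insurance: $733.80 per year
Total per year = $1,027.92 + $10,346.04 + $1,618.08 + $733.80 = $13,725.84
Monthly escrow = $13,725.84 ÷ 12 = $1,143.82
Shortage per month = $343.20 / 12 = $28.60
Adjusted monthly = $1,143.82 + $28.60 = $1,172.42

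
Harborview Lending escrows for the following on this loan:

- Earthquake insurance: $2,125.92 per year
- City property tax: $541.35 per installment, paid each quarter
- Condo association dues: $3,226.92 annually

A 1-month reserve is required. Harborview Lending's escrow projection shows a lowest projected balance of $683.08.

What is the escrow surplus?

Earthquake insurance: $2,125.92 per year
City property tax: $541.35 × 4 = $2,165.40 per year
Condo association dues: $3,226.92 per year
Total per year = $2,125.92 + $2,165.40 + $3,226.92 = $7,518.24
Per month = $7,518.24 / 12 = $626.52
Cushion = 1 × $626.52 = $626.52
Excess over cushion: $683.08 − $626.52 = $56.56

$56.56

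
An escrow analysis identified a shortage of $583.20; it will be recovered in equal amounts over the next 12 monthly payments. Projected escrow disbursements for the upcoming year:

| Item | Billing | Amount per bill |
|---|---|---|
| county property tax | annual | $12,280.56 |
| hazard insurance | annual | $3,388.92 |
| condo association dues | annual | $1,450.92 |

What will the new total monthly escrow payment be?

$1,475.30

County property tax — $12,280.56/yr
Hazard insurance — $3,388.92/yr
Condo association dues — $1,450.92/yr
Yearly total = $12,280.56 + $3,388.92 + $1,450.92 = $17,120.40
Base monthly escrow = $17,120.40 ÷ 12 = $1,426.70
Monthly shortage recovery: $583.20 / 12 = $48.60
New monthly escrow = $1,426.70 + $48.60 = $1,475.30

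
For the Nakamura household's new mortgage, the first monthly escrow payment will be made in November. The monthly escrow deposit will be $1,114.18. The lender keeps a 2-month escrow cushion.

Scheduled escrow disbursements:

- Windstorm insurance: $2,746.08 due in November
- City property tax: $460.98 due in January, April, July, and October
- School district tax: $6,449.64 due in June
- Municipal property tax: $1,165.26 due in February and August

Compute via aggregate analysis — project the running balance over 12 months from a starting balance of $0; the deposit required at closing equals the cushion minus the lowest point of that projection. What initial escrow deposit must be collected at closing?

$4,597.86

Cushion = 2 × $1,114.18 = $2,228.36
Trial balance (start $0, +$1,114.18 each month, − disbursements):
  Nov: +$1,114.18 − $2,746.08 → -$1,631.90
  Dec: +$1,114.18 → -$517.72
  Jan: +$1,114.18 − $460.98 → $135.48
  Feb: +$1,114.18 − $1,165.26 → $84.40
  Mar: +$1,114.18 → $1,198.58
  Apr: +$1,114.18 − $460.98 → $1,851.78
  May: +$1,114.18 → $2,965.96
  Jun: +$1,114.18 − $6,449.64 → -$2,369.50
  Jul: +$1,114.18 − $460.98 → -$1,716.30
  Aug: +$1,114.18 − $1,165.26 → -$1,767.38
  Sep: +$1,114.18 → -$653.20
  Oct: +$1,114.18 − $460.98 → $0.00
Lowest trial balance = -$2,369.50 (Jun)
Initial deposit = cushion − low point = $2,228.36 − (-$2,369.50) = $4,597.86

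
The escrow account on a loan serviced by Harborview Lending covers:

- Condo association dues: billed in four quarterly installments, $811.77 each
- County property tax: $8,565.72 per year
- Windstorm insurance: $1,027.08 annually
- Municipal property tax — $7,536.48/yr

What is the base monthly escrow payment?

$1,698.03

Condo association dues: $811.77 × 4 = $3,247.08 annually
County property tax: $8,565.72 annually
Windstorm insurance: $1,027.08 annually
Municipal property tax: $7,536.48 annually
Yearly total = $3,247.08 + $8,565.72 + $1,027.08 + $7,536.48 = $20,376.36
Monthly escrow = $20,376.36 ÷ 12 = $1,698.03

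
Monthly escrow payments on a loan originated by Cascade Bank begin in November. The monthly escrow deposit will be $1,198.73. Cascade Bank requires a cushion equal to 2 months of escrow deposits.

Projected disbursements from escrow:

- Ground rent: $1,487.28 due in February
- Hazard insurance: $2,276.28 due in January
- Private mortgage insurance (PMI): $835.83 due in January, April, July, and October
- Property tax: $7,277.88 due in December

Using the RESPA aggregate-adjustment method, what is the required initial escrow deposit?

$9,479.81

Cushion = 2 × $1,198.73 = $2,397.46
Trial balance (start $0, +$1,198.73 each month, − disbursements):
  Nov: +$1,198.73 → $1,198.73
  Dec: +$1,198.73 − $7,277.88 → -$4,880.42
  Jan: +$1,198.73 − $3,112.11 → -$6,793.80
  Feb: +$1,198.73 − $1,487.28 → -$7,082.35
  Mar: +$1,198.73 → -$5,883.62
  Apr: +$1,198.73 − $835.83 → -$5,520.72
  May: +$1,198.73 → -$4,321.99
  Jun: +$1,198.73 → -$3,123.26
  Jul: +$1,198.73 − $835.83 → -$2,760.36
  Aug: +$1,198.73 → -$1,561.63
  Sep: +$1,198.73 → -$362.90
  Oct: +$1,198.73 − $835.83 → $0.00
Lowest trial balance = -$7,082.35 (Feb)
Initial deposit = cushion − low point = $2,397.46 − (-$7,082.35) = $9,479.81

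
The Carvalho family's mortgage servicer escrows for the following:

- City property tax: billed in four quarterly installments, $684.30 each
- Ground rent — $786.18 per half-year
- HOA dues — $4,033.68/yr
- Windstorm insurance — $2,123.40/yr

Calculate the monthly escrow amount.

$872.22

City property tax: $684.30 × 4 = $2,737.20
Ground rent: $786.18 × 2 = $1,572.36
HOA dues: $4,033.68
Windstorm insurance: $2,123.40
Annual escrow total = $2,737.20 + $1,572.36 + $4,033.68 + $2,123.40 = $10,466.64
Monthly = $10,466.64 / 12 = $872.22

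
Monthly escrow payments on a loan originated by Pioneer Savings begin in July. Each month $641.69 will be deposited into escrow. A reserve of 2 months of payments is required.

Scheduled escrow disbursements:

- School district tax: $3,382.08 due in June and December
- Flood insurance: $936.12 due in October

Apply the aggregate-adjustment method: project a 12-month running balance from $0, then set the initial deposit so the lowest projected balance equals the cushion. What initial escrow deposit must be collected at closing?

Cushion = 2 × $641.69 = $1,283.38
Trial balance (start $0, +$641.69 each month, − disbursements):
  Jul: +$641.69 → $641.69
  Aug: +$641.69 → $1,283.38
  Sep: +$641.69 → $1,925.07
  Oct: +$641.69 − $936.12 → $1,630.64
  Nov: +$641.69 → $2,272.33
  Dec: +$641.69 − $3,382.08 → -$468.06
  Jan: +$641.69 → $173.63
  Feb: +$641.69 → $815.32
  Mar: +$641.69 → $1,457.01
  Apr: +$641.69 → $2,098.70
  May: +$641.69 → $2,740.39
  Jun: +$641.69 − $3,382.08 → $0.00
Lowest trial balance = -$468.06 (Dec)
Initial deposit = cushion − low point = $1,283.38 − (-$468.06) = $1,751.44

$1,751.44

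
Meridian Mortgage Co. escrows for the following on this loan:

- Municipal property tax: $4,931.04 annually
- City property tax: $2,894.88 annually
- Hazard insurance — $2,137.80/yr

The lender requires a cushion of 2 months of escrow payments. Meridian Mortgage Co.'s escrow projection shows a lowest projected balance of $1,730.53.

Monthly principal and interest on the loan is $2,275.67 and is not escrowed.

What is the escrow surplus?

$69.91

Municipal property tax = $4,931.04 per year
City property tax = $2,894.88 per year
Hazard insurance = $2,137.80 per year
Yearly total = $4,931.04 + $2,894.88 + $2,137.80 = $9,963.72
Base monthly escrow = $9,963.72 ÷ 12 = $830.31
Required reserve = 2 × $830.31 = $1,660.62
Surplus = $1,730.53 − $1,660.62 = $69.91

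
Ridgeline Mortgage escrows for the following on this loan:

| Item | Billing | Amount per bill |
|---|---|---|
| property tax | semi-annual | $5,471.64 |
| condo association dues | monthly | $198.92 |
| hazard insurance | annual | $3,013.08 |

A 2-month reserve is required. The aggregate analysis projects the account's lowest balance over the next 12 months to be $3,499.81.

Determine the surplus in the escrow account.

$775.91

Property tax — $5,471.64 × 2 = $10,943.28
Condo association dues — $198.92 × 12 = $2,387.04
Hazard insurance — $3,013.08
Total annual escrow = $16,343.40
Base monthly escrow = $16,343.40 / 12 = $1,361.95
Required reserve = 2 × $1,361.95 = $2,723.90
Excess over cushion: $3,499.81 − $2,723.90 = $775.91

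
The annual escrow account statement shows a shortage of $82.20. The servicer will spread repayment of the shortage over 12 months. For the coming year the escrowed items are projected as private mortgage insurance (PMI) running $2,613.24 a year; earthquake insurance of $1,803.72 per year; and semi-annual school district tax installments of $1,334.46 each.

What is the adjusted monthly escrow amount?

$597.34

Private mortgage insurance (PMI) = $2,613.24 per year
Earthquake insurance = $1,803.72 per year
School district tax = $1,334.46 × 2 = $2,668.92 per year
Combined annual = $2,613.24 + $1,803.72 + $2,668.92 = $7,085.88
Monthly = $7,085.88 / 12 = $590.49
Shortage spread = $82.20 ÷ 12 = $6.85/mo
Adjusted monthly = $590.49 + $6.85 = $597.34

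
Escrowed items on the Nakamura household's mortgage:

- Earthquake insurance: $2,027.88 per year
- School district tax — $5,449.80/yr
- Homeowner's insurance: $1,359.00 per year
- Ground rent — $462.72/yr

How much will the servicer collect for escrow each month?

$774.95

Earthquake insurance: $2,027.88 annually
School district tax: $5,449.80 annually
Homeowner's insurance: $1,359.00 annually
Ground rent: $462.72 annually
Yearly total = $2,027.88 + $5,449.80 + $1,359.00 + $462.72 = $9,299.40
Per month = $9,299.40 / 12 = $774.95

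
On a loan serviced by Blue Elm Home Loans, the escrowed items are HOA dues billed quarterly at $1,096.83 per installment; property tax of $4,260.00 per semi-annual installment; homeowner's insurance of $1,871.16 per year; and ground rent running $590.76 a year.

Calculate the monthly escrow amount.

HOA dues = $1,096.83 × 4 = $4,387.32
Property tax = $4,260.00 × 2 = $8,520.00
Homeowner's insurance = $1,871.16
Ground rent = $590.76
Combined annual = $15,369.24
Per month = $15,369.24 / 12 = $1,280.77

$1,280.77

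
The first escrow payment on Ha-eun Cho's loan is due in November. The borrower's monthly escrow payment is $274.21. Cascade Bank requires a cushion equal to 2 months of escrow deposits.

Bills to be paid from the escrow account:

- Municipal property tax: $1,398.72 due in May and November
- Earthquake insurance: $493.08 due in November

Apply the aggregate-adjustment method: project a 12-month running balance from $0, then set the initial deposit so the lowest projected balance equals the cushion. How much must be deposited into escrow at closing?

Cushion = 2 × $274.21 = $548.42
Trial balance (start $0, +$274.21 each month, − disbursements):
  Nov: +$274.21 − $1,891.80 → -$1,617.59
  Dec: +$274.21 → -$1,343.38
  Jan: +$274.21 → -$1,069.17
  Feb: +$274.21 → -$794.96
  Mar: +$274.21 → -$520.75
  Apr: +$274.21 → -$246.54
  May: +$274.21 − $1,398.72 → -$1,371.05
  Jun: +$274.21 → -$1,096.84
  Jul: +$274.21 → -$822.63
  Aug: +$274.21 → -$548.42
  Sep: +$274.21 → -$274.21
  Oct: +$274.21 → $0.00
Lowest trial balance = -$1,617.59 (Nov)
Initial deposit = cushion − low point = $548.42 − (-$1,617.59) = $2,166.01

$2,166.01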